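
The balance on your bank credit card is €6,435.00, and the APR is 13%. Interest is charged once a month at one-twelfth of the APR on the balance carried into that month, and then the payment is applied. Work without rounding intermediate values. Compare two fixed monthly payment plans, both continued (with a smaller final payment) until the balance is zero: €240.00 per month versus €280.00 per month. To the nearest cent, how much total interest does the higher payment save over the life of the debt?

€202.88

Monthly rate r = 13%/12 = 1.08333% = 0.0108333.
At €240.00/mo: n = ⌈−ln(1 − rB₀/P)/ln(1+r)⌉ = 32 payments (last €203.38); total interest = total paid − €6,435.00 = €1,208.38.
At €280.00/mo: 27 payments (last €160.50); total interest €1,005.50.
Interest saved = €1,208.38 − €1,005.50 = €202.88.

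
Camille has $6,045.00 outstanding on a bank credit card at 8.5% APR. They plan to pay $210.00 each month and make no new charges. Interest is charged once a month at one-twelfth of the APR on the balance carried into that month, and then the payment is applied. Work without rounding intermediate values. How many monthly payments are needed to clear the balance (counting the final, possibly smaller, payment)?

33 payments

Monthly rate r = 8.5%/12 = 0.708333% = 0.00708333.
Recurrence: B ← B·(1+r) − $210.00.
Month 1: interest $42.82; balance after payment $5,877.82.
Month 2: interest $41.63; balance after payment $5,709.45.
Closed form: n = −ln(1 − rB₀/P)/ln(1+r) = −ln(0.7961)/ln(1.00708) ≈ 32.306, so the balance reaches zero during payment 33.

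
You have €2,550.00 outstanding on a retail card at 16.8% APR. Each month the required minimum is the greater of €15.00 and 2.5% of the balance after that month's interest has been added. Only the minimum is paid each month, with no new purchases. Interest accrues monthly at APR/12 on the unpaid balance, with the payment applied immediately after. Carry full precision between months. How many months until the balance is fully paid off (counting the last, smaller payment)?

Monthly rate r = 16.8%/12 = 1.4% = 0.014.
While 2.5% of the post-interest balance exceeds €15.00, each month B ← (B·(1+r))·(1 − 0.025), i.e. B shrinks by the factor (1+r)·0.975 = 0.98865.
This holds for months 1–128. Entering month 129 the balance is €591.55; 2.5% of the post-interest balance is now below €15.00, so the flat €15.00 minimum applies from here.
From month 129 a fixed €15.00 at rate r clears €591.55 in 58 more payments. Total: 128 + 58 = 186 months.

186 months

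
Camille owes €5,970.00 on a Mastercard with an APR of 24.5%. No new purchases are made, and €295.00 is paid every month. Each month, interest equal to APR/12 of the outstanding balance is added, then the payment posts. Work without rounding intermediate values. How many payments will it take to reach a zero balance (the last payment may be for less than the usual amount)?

Monthly rate r = 24.5%/12 = 2.04167% = 0.0204167.
Recurrence: B ← B·(1+r) − €295.00.
Month 1: interest €121.89; balance after payment €5,796.89.
Month 2: interest €118.35; balance after payment €5,620.24.
Closed form: n = −ln(1 − rB₀/P)/ln(1+r) = −ln(0.58682)/ln(1.02042) ≈ 26.373, so the balance reaches zero during payment 27.

27 months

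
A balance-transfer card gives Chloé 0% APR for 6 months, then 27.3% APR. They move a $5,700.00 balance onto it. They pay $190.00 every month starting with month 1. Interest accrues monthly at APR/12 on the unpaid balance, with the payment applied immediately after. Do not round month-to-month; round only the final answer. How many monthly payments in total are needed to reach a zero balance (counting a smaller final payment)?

Promo months 1–6 at r₀ = 0%/12 = 0; months 7+ at r₁ = 27.3%/12 = 0.02275.
After month 6 (no interest yet): B = $5,700.00 − 6·$190.00 = $4,560.00.
Then at r₁ with $190.00/mo: n₂ = −ln(1 − r₁·B/P)/ln(1+r₁) ≈ 35.10 → 36 more payments.

42 months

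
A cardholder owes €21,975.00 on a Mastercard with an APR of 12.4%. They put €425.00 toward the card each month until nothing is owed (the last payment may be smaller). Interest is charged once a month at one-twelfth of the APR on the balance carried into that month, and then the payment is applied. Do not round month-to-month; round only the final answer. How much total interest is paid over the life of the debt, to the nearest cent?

Monthly rate r = 12.4%/12 = 1.03333% = 0.0103333.
Payoff takes n = ⌈−ln(1 − rB₀/P)/ln(1+r)⌉ = ⌈74.336⌉ = 75 payments; the last is €143.45.
Total paid = 74·€425.00 + €143.45 = €31,593.45.
Total interest = total paid − principal = €31,593.45 − €21,975.00 = €9,618.45.

€9,618.45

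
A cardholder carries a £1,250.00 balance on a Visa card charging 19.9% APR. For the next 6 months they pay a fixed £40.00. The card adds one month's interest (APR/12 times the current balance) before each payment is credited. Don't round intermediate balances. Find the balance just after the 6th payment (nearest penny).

£1,129.47

Monthly rate r = 19.9%/12 = 1.65833% = 0.0165833.
Each month: B ← B·(1+r) − £40.00.
Month 1: interest £20.73; balance after payment £1,230.73.
Month 2: interest £20.41; balance after payment £1,211.14.
Month 3: interest £20.08; balance after payment £1,191.22.
Month 4: interest £19.75; balance after payment £1,170.98.
Month 5: interest £19.42; balance after payment £1,150.40.
Month 6: interest £19.08; balance after payment £1,129.47.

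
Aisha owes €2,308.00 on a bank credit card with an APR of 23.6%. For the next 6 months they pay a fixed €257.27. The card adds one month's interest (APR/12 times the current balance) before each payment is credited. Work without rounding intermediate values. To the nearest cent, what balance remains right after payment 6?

Monthly rate r = 23.6%/12 = 1.96667% = 0.0196667.
Each month: B ← B·(1+r) − €257.27.
Month 1: interest €45.39; balance after payment €2,096.12.
Month 2: interest €41.22; balance after payment €1,880.07.
Month 3: interest €36.97; balance after payment €1,659.78.
Month 4: interest €32.64; balance after payment €1,435.15.
Month 5: interest €28.22; balance after payment €1,206.11.
Month 6: interest €23.72; balance after payment €972.56.

€972.56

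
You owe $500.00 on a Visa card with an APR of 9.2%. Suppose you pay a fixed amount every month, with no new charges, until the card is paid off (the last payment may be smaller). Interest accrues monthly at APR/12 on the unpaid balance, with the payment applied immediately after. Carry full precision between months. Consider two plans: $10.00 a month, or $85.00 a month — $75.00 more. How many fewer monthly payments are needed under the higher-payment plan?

Monthly rate r = 9.2%/12 = 0.766667% = 0.00766667.
At $10.00/mo: n = ⌈−ln(1 − rB₀/P)/ln(1+r)⌉ = 64 payments (last $2.98); total interest = total paid − $500.00 = $132.98.
At $85.00/mo: 7 payments (last $3.60); total interest $13.60.
Payments saved = 64 − 7 = 57.

57 fewer payments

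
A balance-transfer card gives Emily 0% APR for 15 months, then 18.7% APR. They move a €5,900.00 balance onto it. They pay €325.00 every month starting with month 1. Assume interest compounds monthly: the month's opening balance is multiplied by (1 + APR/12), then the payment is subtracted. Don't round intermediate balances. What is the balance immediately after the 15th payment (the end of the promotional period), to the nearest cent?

€1,025.00

Promo months 1–15 at r₀ = 0%/12 = 0; months 16+ at r₁ = 18.7%/12 = 0.0155833.
After month 15 (no interest yet): B = €5,900.00 − 15·€325.00 = €1,025.00.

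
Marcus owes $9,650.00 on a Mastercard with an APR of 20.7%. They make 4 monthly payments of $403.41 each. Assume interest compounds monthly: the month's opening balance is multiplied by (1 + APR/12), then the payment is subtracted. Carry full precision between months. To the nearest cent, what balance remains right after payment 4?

Monthly rate r = 20.7%/12 = 1.725% = 0.01725.
Each month: B ← B·(1+r) − $403.41.
Month 1: interest $166.46; balance after payment $9,413.05.
Month 2: interest $162.38; balance after payment $9,172.02.
Month 3: interest $158.22; balance after payment $8,926.82.
Month 4: interest $153.99; balance after payment $8,677.40.

$8,677.40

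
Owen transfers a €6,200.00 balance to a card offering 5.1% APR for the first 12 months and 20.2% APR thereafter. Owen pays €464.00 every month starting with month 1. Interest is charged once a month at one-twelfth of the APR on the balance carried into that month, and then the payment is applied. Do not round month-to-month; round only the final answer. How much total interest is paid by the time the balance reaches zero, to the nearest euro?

Promo months 1–12 at r₀ = 5.1%/12 = 0.00425; months 13+ at r₁ = 20.2%/12 = 0.0168333.
After month 12: iterate B ← B·(1+r₀) − €464.00 for 12 months → €823.68.
Then at r₁ with €464.00/mo: n₂ = −ln(1 − r₁·B/P)/ln(1+r₁) ≈ 1.82 → 2 more payments.
Total paid = 13·€464.00 + €379.84 = €6,411.84; interest = €6,411.84 − €6,200.00 = €211.84.

€212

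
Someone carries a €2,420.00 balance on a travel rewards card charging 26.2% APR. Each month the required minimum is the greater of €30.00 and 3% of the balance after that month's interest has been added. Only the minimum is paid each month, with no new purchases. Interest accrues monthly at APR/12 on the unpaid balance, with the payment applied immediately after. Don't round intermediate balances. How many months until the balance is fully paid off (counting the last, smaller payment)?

160 months

Monthly rate r = 26.2%/12 = 2.18333% = 0.0218333.
While 3% of the post-interest balance exceeds €30.00, each month B ← (B·(1+r))·(1 − 0.03), i.e. B shrinks by the factor (1+r)·0.97 = 0.99118.
This holds for months 1–103. Entering month 104 the balance is €971.52; 3% of the post-interest balance is now below €30.00, so the flat €30.00 minimum applies from here.
From month 104 a fixed €30.00 at rate r clears €971.52 in 57 more payments. Total: 103 + 57 = 160 months.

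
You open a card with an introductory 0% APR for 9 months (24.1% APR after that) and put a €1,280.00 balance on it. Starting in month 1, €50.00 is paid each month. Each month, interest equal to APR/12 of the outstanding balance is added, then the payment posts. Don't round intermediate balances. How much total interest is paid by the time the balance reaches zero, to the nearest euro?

Promo months 1–9 at r₀ = 0%/12 = 0; months 10+ at r₁ = 24.1%/12 = 0.0200833.
After month 9 (no interest yet): B = €1,280.00 − 9·€50.00 = €830.00.
Then at r₁ with €50.00/mo: n₂ = −ln(1 − r₁·B/P)/ln(1+r₁) ≈ 20.39 → 21 more payments.
Total paid = 29·€50.00 + €19.87 = €1,469.87; interest = €1,469.87 − €1,280.00 = €189.87.

€190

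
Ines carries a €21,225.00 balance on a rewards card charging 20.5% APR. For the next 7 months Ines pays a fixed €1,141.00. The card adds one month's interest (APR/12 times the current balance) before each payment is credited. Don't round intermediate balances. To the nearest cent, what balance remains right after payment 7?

€15,488.81

Monthly rate r = 20.5%/12 = 1.70833% = 0.0170833.
Each month: B ← B·(1+r) − €1,141.00.
Month 1: interest €362.59; balance after payment €20,446.59.
Month 2: interest €349.30; balance after payment €19,654.89.
Month 3: interest €335.77; balance after payment €18,849.66.
Month 4: interest €322.02; balance after payment €18,030.68.
Month 5: interest €308.02; balance after payment €17,197.70.
Month 6: interest €293.79; balance after payment €16,350.49.
Month 7: interest €279.32; balance after payment €15,488.81.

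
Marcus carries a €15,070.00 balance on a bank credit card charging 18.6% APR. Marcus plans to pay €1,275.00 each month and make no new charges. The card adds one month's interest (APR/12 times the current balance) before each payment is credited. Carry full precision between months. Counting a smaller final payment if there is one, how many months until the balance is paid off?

Monthly rate r = 18.6%/12 = 1.55% = 0.0155.
Recurrence: B ← B·(1+r) − €1,275.00.
Month 1: interest €233.59; balance after payment €14,028.58.
Month 2: interest €217.44; balance after payment €12,971.03.
Closed form: n = −ln(1 − rB₀/P)/ln(1+r) = −ln(0.8168)/ln(1.0155) ≈ 13.157, so the balance reaches zero during payment 14.

14 payments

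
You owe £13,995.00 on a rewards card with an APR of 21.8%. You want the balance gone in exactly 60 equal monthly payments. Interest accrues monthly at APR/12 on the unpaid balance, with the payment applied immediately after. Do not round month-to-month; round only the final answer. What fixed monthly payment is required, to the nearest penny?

£384.94

Monthly rate r = 21.8%/12 = 1.81667% = 0.0181667.
Level-payment amortization: P = B₀·r / (1 − (1+r)^(−n)) = 13995.00·0.0181667 / (1 − 1.01817^(−60)).
Denominator 1 − (1+r)^(−60) = 0.660478317.
P = 254.243 / 0.660478317 ≈ 384.94.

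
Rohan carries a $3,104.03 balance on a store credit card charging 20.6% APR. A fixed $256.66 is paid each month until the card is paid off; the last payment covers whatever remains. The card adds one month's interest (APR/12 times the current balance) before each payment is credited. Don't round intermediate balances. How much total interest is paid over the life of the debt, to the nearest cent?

$405.42

Monthly rate r = 20.6%/12 = 1.71667% = 0.0171667.
Payoff takes n = ⌈−ln(1 − rB₀/P)/ln(1+r)⌉ = ⌈13.672⌉ = 14 payments; the last is $172.87.
Total paid = 13·$256.66 + $172.87 = $3,509.45.
Total interest = total paid − principal = $3,509.45 − $3,104.03 = $405.42.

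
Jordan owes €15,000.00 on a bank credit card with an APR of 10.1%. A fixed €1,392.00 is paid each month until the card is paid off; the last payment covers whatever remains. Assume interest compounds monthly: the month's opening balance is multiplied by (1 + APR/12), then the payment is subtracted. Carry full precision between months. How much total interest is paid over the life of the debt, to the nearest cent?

€791.77

Monthly rate r = 10.1%/12 = 0.841667% = 0.00841667.
Payoff takes n = ⌈−ln(1 − rB₀/P)/ln(1+r)⌉ = ⌈11.344⌉ = 12 payments; the last is €479.77.
Total paid = 11·€1,392.00 + €479.77 = €15,791.77.
Total interest = total paid − principal = €15,791.77 − €15,000.00 = €791.77.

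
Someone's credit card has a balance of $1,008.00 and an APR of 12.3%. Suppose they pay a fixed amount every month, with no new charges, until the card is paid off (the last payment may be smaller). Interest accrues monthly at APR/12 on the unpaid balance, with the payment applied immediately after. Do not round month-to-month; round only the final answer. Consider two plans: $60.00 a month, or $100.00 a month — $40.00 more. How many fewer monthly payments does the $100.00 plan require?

8 fewer payments

Monthly rate r = 12.3%/12 = 1.025% = 0.01025.
At $60.00/mo: n = ⌈−ln(1 − rB₀/P)/ln(1+r)⌉ = 19 payments (last $31.98); total interest = total paid − $1,008.00 = $103.98.
At $100.00/mo: 11 payments (last $69.51); total interest $61.51.
Payments saved = 19 − 11 = 8.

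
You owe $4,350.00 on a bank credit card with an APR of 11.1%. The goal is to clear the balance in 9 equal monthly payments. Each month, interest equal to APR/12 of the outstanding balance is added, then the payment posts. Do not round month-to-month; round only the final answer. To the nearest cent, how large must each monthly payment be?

Monthly rate r = 11.1%/12 = 0.925% = 0.00925.
Level-payment amortization: P = B₀·r / (1 − (1+r)^(−n)) = 4350.00·0.00925 / (1 − 1.00925^(−9)).
Denominator 1 − (1+r)^(−9) = 0.0795267387.
P = 40.2375 / 0.0795267387 ≈ 505.96.

$505.96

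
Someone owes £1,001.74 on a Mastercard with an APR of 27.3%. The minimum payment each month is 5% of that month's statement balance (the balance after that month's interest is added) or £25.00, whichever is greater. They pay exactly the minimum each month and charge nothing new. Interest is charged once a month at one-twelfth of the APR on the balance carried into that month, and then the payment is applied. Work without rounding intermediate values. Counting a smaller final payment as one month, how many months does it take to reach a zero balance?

52 months

Monthly rate r = 27.3%/12 = 2.275% = 0.02275.
While 5% of the post-interest balance exceeds £25.00, each month B ← (B·(1+r))·(1 − 0.05), i.e. B shrinks by the factor (1+r)·0.95 = 0.97161.
This holds for months 1–25. Entering month 26 the balance is £487.62; 5% of the post-interest balance is now below £25.00, so the flat £25.00 minimum applies from here.
From month 26 a fixed £25.00 at rate r clears £487.62 in 27 more payments. Total: 25 + 27 = 52 months.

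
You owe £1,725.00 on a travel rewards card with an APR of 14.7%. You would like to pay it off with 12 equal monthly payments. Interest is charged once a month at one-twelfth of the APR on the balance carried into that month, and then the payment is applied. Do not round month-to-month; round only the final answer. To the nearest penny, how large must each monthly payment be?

£155.45

Monthly rate r = 14.7%/12 = 1.225% = 0.01225.
Level-payment amortization: P = B₀·r / (1 − (1+r)^(−n)) = 1725.00·0.01225 / (1 − 1.01225^(−12)).
Denominator 1 − (1+r)^(−12) = 0.13593468.
P = 21.1312 / 0.13593468 ≈ 155.45.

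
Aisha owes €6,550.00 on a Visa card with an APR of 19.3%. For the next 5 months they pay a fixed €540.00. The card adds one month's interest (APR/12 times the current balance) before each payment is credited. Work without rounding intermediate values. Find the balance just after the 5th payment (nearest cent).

Monthly rate r = 19.3%/12 = 1.60833% = 0.0160833.
Each month: B ← B·(1+r) − €540.00.
Month 1: interest €105.35; balance after payment €6,115.35.
Month 2: interest €98.36; balance after payment €5,673.70.
Month 3: interest €91.25; balance after payment €5,224.95.
Month 4: interest €84.03; balance after payment €4,768.99.
Month 5: interest €76.70; balance after payment €4,305.69.

€4,305.69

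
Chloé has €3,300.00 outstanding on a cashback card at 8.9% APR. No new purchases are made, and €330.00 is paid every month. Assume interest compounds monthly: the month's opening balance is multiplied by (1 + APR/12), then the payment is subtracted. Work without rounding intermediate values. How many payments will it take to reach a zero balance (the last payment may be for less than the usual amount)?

Monthly rate r = 8.9%/12 = 0.741667% = 0.00741667.
Recurrence: B ← B·(1+r) − €330.00.
Month 1: interest €24.48; balance after payment €2,994.47.
Month 2: interest €22.21; balance after payment €2,686.68.
Closed form: n = −ln(1 − rB₀/P)/ln(1+r) = −ln(0.92583)/ln(1.00742) ≈ 10.429, so the balance reaches zero during payment 11.

11 months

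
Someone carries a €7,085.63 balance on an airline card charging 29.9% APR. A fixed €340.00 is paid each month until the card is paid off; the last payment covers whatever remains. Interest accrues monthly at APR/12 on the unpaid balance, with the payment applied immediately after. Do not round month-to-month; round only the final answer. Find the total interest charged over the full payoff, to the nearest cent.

€3,033.64

Monthly rate r = 29.9%/12 = 2.49167% = 0.0249167.
Payoff takes n = ⌈−ln(1 − rB₀/P)/ln(1+r)⌉ = ⌈29.760⌉ = 30 payments; the last is €259.27.
Total paid = 29·€340.00 + €259.27 = €10,119.27.
Total interest = total paid − principal = €10,119.27 − €7,085.63 = €3,033.64.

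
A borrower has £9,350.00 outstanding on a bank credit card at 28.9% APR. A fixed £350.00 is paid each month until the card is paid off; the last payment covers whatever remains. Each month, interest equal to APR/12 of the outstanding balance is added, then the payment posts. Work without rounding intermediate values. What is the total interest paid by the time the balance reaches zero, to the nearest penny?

Monthly rate r = 28.9%/12 = 2.40833% = 0.0240833.
Payoff takes n = ⌈−ln(1 − rB₀/P)/ln(1+r)⌉ = ⌈43.325⌉ = 44 payments; the last is £114.81.
Total paid = 43·£350.00 + £114.81 = £15,164.81.
Total interest = total paid − principal = £15,164.81 − £9,350.00 = £5,814.81.

£5,814.81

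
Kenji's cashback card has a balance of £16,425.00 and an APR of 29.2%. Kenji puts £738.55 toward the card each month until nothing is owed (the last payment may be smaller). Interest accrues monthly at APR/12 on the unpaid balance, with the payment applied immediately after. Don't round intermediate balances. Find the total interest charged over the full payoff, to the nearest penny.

Monthly rate r = 29.2%/12 = 2.43333% = 0.0243333.
Payoff takes n = ⌈−ln(1 − rB₀/P)/ln(1+r)⌉ = ⌈32.404⌉ = 33 payments; the last is £300.54.
Total paid = 32·£738.55 + £300.54 = £23,934.14.
Total interest = total paid − principal = £23,934.14 − £16,425.00 = £7,509.14.

£7,509.14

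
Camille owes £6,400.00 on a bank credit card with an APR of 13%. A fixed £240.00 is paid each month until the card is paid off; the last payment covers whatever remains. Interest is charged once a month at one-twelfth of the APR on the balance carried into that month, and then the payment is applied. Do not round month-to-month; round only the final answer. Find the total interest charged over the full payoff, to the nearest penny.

£1,193.97

Monthly rate r = 13%/12 = 1.08333% = 0.0108333.
Payoff takes n = ⌈−ln(1 − rB₀/P)/ln(1+r)⌉ = ⌈31.640⌉ = 32 payments; the last is £153.97.
Total paid = 31·£240.00 + £153.97 = £7,593.97.
Total interest = total paid − principal = £7,593.97 − £6,400.00 = £1,193.97.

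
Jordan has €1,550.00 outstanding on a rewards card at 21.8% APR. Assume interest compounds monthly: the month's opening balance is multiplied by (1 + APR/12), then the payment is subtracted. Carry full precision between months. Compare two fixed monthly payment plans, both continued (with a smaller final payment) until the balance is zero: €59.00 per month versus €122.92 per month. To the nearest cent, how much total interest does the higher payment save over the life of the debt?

Monthly rate r = 21.8%/12 = 1.81667% = 0.0181667.
At €59.00/mo: n = ⌈−ln(1 − rB₀/P)/ln(1+r)⌉ = 37 payments (last €1.79); total interest = total paid − €1,550.00 = €575.79.
At €122.92/mo: 15 payments (last €55.70); total interest €226.58.
Interest saved = €575.79 − €226.58 = €349.21.

€349.21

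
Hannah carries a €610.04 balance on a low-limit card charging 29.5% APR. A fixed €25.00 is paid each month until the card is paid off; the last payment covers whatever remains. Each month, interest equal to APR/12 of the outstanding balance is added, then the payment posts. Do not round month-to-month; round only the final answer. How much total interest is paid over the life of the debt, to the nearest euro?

€333

Monthly rate r = 29.5%/12 = 2.45833% = 0.0245833.
Payoff takes n = ⌈−ln(1 − rB₀/P)/ln(1+r)⌉ = ⌈37.716⌉ = 38 payments; the last is €17.96.
Total paid = 37·€25.00 + €17.96 = €942.96.
Total interest = total paid − principal = €942.96 − €610.04 = €332.92.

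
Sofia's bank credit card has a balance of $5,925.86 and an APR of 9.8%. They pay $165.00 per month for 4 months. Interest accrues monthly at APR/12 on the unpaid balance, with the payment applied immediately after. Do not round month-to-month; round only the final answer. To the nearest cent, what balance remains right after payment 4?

$5,453.69

Monthly rate r = 9.8%/12 = 0.816667% = 0.00816667.
Each month: B ← B·(1+r) − $165.00.
Month 1: interest $48.39; balance after payment $5,809.25.
Month 2: interest $47.44; balance after payment $5,691.70.
Month 3: interest $46.48; balance after payment $5,573.18.
Month 4: interest $45.51; balance after payment $5,453.69.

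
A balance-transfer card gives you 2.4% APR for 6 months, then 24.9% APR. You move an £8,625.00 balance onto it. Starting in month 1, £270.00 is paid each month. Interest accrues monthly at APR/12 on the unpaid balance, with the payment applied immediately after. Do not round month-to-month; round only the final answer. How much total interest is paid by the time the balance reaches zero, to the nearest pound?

£3,369

Promo months 1–6 at r₀ = 2.4%/12 = 0.002; months 7+ at r₁ = 24.9%/12 = 0.02075.
After month 6: iterate B ← B·(1+r₀) − £270.00 for 6 months → £7,100.90.
Then at r₁ with £270.00/mo: n₂ = −ln(1 − r₁·B/P)/ln(1+r₁) ≈ 38.42 → 39 more payments.
Total paid = 44·£270.00 + £113.79 = £11,993.79; interest = £11,993.79 − £8,625.00 = £3,368.79.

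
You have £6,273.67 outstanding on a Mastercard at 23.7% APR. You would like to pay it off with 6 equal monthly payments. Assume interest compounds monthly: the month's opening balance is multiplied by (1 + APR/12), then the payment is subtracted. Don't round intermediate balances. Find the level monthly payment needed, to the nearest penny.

£1,119.07

Monthly rate r = 23.7%/12 = 1.975% = 0.01975.
Level-payment amortization: P = B₀·r / (1 − (1+r)^(−n)) = 6273.67·0.01975 / (1 − 1.01975^(−6)).
Denominator 1 − (1+r)^(−6) = 0.110721657.
P = 123.905 / 0.110721657 ≈ 1119.07.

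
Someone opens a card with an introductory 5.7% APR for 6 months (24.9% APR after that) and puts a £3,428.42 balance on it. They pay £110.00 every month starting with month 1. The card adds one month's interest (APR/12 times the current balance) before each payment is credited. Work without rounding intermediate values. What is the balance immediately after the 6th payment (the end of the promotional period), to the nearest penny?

Promo months 1–6 at r₀ = 5.7%/12 = 0.00475; months 7+ at r₁ = 24.9%/12 = 0.02075.
After month 6: iterate B ← B·(1+r₀) − £110.00 for 6 months → £2,859.41.

£2,859.41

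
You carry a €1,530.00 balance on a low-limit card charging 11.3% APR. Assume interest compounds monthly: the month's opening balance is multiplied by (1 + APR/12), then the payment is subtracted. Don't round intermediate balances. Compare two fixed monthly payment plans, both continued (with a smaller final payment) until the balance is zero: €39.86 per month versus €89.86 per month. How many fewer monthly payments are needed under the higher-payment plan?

29 fewer payments

Monthly rate r = 11.3%/12 = 0.941667% = 0.00941667.
At €39.86/mo: n = ⌈−ln(1 − rB₀/P)/ln(1+r)⌉ = 48 payments (last €34.24); total interest = total paid − €1,530.00 = €377.66.
At €89.86/mo: 19 payments (last €58.03); total interest €145.51.
Payments saved = 48 − 19 = 29.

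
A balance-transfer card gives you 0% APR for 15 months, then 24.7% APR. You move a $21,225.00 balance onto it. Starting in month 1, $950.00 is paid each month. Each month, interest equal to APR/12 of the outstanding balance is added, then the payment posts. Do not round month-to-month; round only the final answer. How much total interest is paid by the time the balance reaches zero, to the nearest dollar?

$665

Promo months 1–15 at r₀ = 0%/12 = 0; months 16+ at r₁ = 24.7%/12 = 0.0205833.
After month 15 (no interest yet): B = $21,225.00 − 15·$950.00 = $6,975.00.
Then at r₁ with $950.00/mo: n₂ = −ln(1 − r₁·B/P)/ln(1+r₁) ≈ 8.04 → 9 more payments.
Total paid = 23·$950.00 + $39.95 = $21,889.95; interest = $21,889.95 − $21,225.00 = $664.95.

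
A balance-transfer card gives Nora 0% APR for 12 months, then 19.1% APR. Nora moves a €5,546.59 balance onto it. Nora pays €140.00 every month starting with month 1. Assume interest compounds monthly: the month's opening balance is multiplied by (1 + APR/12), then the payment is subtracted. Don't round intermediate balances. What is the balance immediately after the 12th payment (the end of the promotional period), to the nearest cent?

Promo months 1–12 at r₀ = 0%/12 = 0; months 13+ at r₁ = 19.1%/12 = 0.0159167.
After month 12 (no interest yet): B = €5,546.59 − 12·€140.00 = €3,866.59.

€3,866.59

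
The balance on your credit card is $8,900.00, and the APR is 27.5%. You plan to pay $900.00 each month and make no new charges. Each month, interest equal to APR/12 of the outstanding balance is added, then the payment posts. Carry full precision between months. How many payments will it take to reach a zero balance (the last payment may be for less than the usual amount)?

Monthly rate r = 27.5%/12 = 2.29167% = 0.0229167.
Recurrence: B ← B·(1+r) − $900.00.
Month 1: interest $203.96; balance after payment $8,203.96.
Month 2: interest $188.01; balance after payment $7,491.97.
Closed form: n = −ln(1 − rB₀/P)/ln(1+r) = −ln(0.77338)/ln(1.02292) ≈ 11.342, so the balance reaches zero during payment 12.

12 months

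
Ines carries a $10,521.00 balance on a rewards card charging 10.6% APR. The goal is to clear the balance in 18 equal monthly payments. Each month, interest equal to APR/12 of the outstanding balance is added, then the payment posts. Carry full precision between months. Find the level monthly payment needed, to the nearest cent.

$634.77

Monthly rate r = 10.6%/12 = 0.883333% = 0.00883333.
Level-payment amortization: P = B₀·r / (1 − (1+r)^(−n)) = 10521.00·0.00883333 / (1 − 1.00883^(−18)).
Denominator 1 − (1+r)^(−18) = 0.146407921.
P = 92.9355 / 0.146407921 ≈ 634.77.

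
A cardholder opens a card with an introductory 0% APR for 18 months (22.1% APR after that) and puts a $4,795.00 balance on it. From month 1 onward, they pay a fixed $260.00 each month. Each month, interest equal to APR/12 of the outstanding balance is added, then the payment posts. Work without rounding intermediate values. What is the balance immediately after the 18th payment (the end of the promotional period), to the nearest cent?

Promo months 1–18 at r₀ = 0%/12 = 0; months 19+ at r₁ = 22.1%/12 = 0.0184167.
After month 18 (no interest yet): B = $4,795.00 − 18·$260.00 = $115.00.

$115.00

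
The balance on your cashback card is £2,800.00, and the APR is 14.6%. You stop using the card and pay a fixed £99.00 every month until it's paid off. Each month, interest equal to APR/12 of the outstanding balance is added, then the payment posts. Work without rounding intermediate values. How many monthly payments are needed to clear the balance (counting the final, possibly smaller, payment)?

35 months

Monthly rate r = 14.6%/12 = 1.21667% = 0.0121667.
Recurrence: B ← B·(1+r) − £99.00.
Month 1: interest £34.07; balance after payment £2,735.07.
Month 2: interest £33.28; balance after payment £2,669.34.
Closed form: n = −ln(1 − rB₀/P)/ln(1+r) = −ln(0.65589)/ln(1.01217) ≈ 34.876, so the balance reaches zero during payment 35.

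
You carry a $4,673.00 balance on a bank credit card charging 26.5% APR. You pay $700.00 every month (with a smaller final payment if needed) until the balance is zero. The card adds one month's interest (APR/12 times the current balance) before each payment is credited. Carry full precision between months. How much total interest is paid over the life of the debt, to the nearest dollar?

Monthly rate r = 26.5%/12 = 2.20833% = 0.0220833.
Payoff takes n = ⌈−ln(1 − rB₀/P)/ln(1+r)⌉ = ⌈7.302⌉ = 8 payments; the last is $212.78.
Total paid = 7·$700.00 + $212.78 = $5,112.78.
Total interest = total paid − principal = $5,112.78 − $4,673.00 = $439.78.

$440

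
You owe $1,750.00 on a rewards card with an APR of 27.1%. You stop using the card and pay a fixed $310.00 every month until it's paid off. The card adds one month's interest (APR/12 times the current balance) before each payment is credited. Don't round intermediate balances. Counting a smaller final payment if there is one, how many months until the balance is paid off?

Monthly rate r = 27.1%/12 = 2.25833% = 0.0225833.
Recurrence: B ← B·(1+r) − $310.00.
Month 1: interest $39.52; balance after payment $1,479.52.
Month 2: interest $33.41; balance after payment $1,202.93.
Closed form: n = −ln(1 − rB₀/P)/ln(1+r) = −ln(0.87251)/ln(1.02258) ≈ 6.107, so the balance reaches zero during payment 7.

7 payments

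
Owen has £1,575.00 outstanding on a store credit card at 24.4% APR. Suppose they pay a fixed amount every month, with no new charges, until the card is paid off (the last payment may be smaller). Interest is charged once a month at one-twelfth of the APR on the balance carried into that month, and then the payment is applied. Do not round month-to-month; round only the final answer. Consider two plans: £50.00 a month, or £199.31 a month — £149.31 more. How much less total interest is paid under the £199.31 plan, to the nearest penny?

£806.46

Monthly rate r = 24.4%/12 = 2.03333% = 0.0203333.
At £50.00/mo: n = ⌈−ln(1 − rB₀/P)/ln(1+r)⌉ = 51 payments (last £41.24); total interest = total paid − £1,575.00 = £966.24.
At £199.31/mo: 9 payments (last £140.30); total interest £159.78.
Interest saved = £966.24 − £159.78 = £806.46.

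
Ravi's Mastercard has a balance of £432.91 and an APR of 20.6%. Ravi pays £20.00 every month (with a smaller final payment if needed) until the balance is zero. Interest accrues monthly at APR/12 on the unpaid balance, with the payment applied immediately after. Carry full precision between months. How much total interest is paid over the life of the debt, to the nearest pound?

Monthly rate r = 20.6%/12 = 1.71667% = 0.0171667.
Payoff takes n = ⌈−ln(1 − rB₀/P)/ln(1+r)⌉ = ⌈27.293⌉ = 28 payments; the last is £5.89.
Total paid = 27·£20.00 + £5.89 = £545.89.
Total interest = total paid − principal = £545.89 − £432.91 = £112.98.

£113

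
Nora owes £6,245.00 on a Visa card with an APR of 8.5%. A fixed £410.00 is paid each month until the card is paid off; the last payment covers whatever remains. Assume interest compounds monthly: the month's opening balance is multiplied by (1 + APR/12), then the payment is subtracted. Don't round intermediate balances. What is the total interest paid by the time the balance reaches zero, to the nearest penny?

Monthly rate r = 8.5%/12 = 0.708333% = 0.00708333.
Payoff takes n = ⌈−ln(1 − rB₀/P)/ln(1+r)⌉ = ⌈16.175⌉ = 17 payments; the last is £71.85.
Total paid = 16·£410.00 + £71.85 = £6,631.85.
Total interest = total paid − principal = £6,631.85 − £6,245.00 = £386.85.

£386.85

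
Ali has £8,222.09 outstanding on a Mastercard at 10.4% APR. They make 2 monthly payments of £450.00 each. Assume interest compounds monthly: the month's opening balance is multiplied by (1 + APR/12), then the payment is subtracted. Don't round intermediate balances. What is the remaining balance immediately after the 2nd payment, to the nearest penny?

Monthly rate r = 10.4%/12 = 0.866667% = 0.00866667.
Each month: B ← B·(1+r) − £450.00.
Month 1: interest £71.26; balance after payment £7,843.35.
Month 2: interest £67.98; balance after payment £7,461.32.

£7,461.32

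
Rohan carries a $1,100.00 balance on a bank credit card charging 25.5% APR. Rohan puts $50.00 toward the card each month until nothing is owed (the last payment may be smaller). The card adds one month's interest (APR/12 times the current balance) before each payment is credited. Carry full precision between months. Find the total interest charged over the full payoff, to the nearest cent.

Monthly rate r = 25.5%/12 = 2.125% = 0.02125.
Payoff takes n = ⌈−ln(1 − rB₀/P)/ln(1+r)⌉ = ⌈29.969⌉ = 30 payments; the last is $48.47.
Total paid = 29·$50.00 + $48.47 = $1,498.47.
Total interest = total paid − principal = $1,498.47 − $1,100.00 = $398.47.

$398.47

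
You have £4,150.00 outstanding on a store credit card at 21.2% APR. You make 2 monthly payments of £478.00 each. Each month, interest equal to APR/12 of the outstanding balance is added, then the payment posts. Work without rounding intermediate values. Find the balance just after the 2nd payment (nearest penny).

£3,333.48

Monthly rate r = 21.2%/12 = 1.76667% = 0.0176667.
Each month: B ← B·(1+r) − £478.00.
Month 1: interest £73.32; balance after payment £3,745.32.
Month 2: interest £66.17; balance after payment £3,333.48.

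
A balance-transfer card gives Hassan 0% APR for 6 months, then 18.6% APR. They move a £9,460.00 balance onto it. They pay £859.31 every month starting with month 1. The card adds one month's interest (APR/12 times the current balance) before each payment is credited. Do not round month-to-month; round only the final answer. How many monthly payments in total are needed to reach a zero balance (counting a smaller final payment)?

12 months

Promo months 1–6 at r₀ = 0%/12 = 0; months 7+ at r₁ = 18.6%/12 = 0.0155.
After month 6 (no interest yet): B = £9,460.00 − 6·£859.31 = £4,304.14.
Then at r₁ with £859.31/mo: n₂ = −ln(1 − r₁·B/P)/ln(1+r₁) ≈ 5.25 → 6 more payments.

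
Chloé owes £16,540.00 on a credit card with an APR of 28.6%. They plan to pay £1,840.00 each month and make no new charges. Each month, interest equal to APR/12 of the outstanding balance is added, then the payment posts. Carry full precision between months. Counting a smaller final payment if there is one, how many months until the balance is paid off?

Monthly rate r = 28.6%/12 = 2.38333% = 0.0238333.
Recurrence: B ← B·(1+r) − £1,840.00.
Month 1: interest £394.20; balance after payment £15,094.20.
Month 2: interest £359.75; balance after payment £13,613.95.
Closed form: n = −ln(1 − rB₀/P)/ln(1+r) = −ln(0.78576)/ln(1.02383) ≈ 10.236, so the balance reaches zero during payment 11.

11 months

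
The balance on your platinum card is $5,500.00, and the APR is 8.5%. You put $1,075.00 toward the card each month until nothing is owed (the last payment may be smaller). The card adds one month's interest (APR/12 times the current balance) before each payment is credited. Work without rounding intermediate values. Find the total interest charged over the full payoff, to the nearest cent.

$122.63

Monthly rate r = 8.5%/12 = 0.708333% = 0.00708333.
Payoff takes n = ⌈−ln(1 − rB₀/P)/ln(1+r)⌉ = ⌈5.230⌉ = 6 payments; the last is $247.63.
Total paid = 5·$1,075.00 + $247.63 = $5,622.63.
Total interest = total paid − principal = $5,622.63 − $5,500.00 = $122.63.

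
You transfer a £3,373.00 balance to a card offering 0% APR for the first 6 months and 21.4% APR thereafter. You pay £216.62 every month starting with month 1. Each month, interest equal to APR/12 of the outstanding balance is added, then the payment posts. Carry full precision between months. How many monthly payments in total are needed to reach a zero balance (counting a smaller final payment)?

Promo months 1–6 at r₀ = 0%/12 = 0; months 7+ at r₁ = 21.4%/12 = 0.0178333.
After month 6 (no interest yet): B = £3,373.00 − 6·£216.62 = £2,073.28.
Then at r₁ with £216.62/mo: n₂ = −ln(1 − r₁·B/P)/ln(1+r₁) ≈ 10.59 → 11 more payments.

17 payments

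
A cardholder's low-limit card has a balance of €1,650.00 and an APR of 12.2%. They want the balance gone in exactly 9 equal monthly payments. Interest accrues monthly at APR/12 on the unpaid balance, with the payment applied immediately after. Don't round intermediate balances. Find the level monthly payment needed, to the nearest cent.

Monthly rate r = 12.2%/12 = 1.01667% = 0.0101667.
Level-payment amortization: P = B₀·r / (1 − (1+r)^(−n)) = 1650.00·0.0101667 / (1 − 1.01017^(−9)).
Denominator 1 − (1+r)^(−9) = 0.0870169865.
P = 16.775 / 0.0870169865 ≈ 192.78.

€192.78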